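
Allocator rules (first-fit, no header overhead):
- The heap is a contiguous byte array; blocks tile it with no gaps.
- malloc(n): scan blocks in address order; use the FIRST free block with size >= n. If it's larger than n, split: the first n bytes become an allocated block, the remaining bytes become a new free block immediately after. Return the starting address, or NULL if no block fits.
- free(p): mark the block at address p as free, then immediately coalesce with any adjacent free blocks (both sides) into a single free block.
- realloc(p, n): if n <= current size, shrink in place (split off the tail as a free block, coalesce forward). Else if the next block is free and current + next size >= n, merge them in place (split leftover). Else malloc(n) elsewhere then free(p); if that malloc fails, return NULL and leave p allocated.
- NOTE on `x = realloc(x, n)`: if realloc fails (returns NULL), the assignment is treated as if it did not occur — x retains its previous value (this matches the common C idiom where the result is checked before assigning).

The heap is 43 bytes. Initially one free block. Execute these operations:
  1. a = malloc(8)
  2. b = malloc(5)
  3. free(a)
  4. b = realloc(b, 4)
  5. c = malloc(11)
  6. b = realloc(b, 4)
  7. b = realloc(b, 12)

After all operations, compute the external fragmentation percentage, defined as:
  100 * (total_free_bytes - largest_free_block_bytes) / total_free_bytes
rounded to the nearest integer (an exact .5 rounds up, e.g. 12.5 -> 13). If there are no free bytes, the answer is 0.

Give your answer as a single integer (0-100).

Op 1: a = malloc(8) -> a = 0; heap: [0-7 ALLOC][8-42 FREE]
Op 2: b = malloc(5) -> b = 8; heap: [0-7 ALLOC][8-12 ALLOC][13-42 FREE]
Op 3: free(a) -> (freed a); heap: [0-7 FREE][8-12 ALLOC][13-42 FREE]
Op 4: b = realloc(b, 4) -> b = 8; heap: [0-7 FREE][8-11 ALLOC][12-42 FREE]
Op 5: c = malloc(11) -> c = 12; heap: [0-7 FREE][8-11 ALLOC][12-22 ALLOC][23-42 FREE]
Op 6: b = realloc(b, 4) -> b = 8; heap: [0-7 FREE][8-11 ALLOC][12-22 ALLOC][23-42 FREE]
Op 7: b = realloc(b, 12) -> b = 23; heap: [0-11 FREE][12-22 ALLOC][23-34 ALLOC][35-42 FREE]
Free blocks: [12 8] total_free=20 largest=12 -> 100*(20-12)/20 = 800/20 = 40

Answer: 40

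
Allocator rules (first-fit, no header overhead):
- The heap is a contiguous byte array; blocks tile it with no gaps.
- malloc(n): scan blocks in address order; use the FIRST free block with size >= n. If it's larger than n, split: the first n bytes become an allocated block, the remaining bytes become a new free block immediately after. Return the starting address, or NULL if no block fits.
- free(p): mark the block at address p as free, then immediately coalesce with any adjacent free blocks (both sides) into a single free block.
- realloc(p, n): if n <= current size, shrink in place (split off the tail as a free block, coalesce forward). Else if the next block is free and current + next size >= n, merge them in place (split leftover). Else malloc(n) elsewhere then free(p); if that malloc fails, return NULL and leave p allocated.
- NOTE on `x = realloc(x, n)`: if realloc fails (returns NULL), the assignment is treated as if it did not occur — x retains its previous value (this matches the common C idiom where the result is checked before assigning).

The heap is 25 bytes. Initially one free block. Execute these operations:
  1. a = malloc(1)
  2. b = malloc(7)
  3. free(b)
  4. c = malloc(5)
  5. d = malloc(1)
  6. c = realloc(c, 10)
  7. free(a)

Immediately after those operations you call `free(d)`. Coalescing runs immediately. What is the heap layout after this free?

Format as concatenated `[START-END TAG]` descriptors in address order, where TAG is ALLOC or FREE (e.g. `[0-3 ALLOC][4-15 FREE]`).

Answer: [0-6 FREE][7-16 ALLOC][17-24 FREE]

Derivation:
Op 1: a = malloc(1) -> a = 0; heap: [0-0 ALLOC][1-24 FREE]
Op 2: b = malloc(7) -> b = 1; heap: [0-0 ALLOC][1-7 ALLOC][8-24 FREE]
Op 3: free(b) -> (freed b); heap: [0-0 ALLOC][1-24 FREE]
Op 4: c = malloc(5) -> c = 1; heap: [0-0 ALLOC][1-5 ALLOC][6-24 FREE]
Op 5: d = malloc(1) -> d = 6; heap: [0-0 ALLOC][1-5 ALLOC][6-6 ALLOC][7-24 FREE]
Op 6: c = realloc(c, 10) -> c = 7; heap: [0-0 ALLOC][1-5 FREE][6-6 ALLOC][7-16 ALLOC][17-24 FREE]
Op 7: free(a) -> (freed a); heap: [0-5 FREE][6-6 ALLOC][7-16 ALLOC][17-24 FREE]
free(d): d = 6 -> block [6-6 ALLOC]; mark free, coalesce with adjacent free neighbors -> [0-6 FREE][7-16 ALLOC][17-24 FREE]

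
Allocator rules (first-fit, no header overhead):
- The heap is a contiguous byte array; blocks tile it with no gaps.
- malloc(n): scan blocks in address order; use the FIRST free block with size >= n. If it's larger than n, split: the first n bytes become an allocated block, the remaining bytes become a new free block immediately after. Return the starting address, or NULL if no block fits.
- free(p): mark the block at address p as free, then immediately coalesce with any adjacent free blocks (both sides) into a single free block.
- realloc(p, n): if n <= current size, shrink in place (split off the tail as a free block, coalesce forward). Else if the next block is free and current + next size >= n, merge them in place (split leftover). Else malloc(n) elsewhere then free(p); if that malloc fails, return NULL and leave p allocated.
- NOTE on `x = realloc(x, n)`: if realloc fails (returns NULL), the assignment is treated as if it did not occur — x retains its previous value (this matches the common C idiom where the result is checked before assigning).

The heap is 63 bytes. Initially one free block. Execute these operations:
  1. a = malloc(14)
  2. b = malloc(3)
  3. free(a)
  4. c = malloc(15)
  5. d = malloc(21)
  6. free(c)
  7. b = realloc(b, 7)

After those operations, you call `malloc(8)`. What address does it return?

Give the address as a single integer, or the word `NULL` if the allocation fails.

Answer: 0

Derivation:
Op 1: a = malloc(14) -> a = 0; heap: [0-13 ALLOC][14-62 FREE]
Op 2: b = malloc(3) -> b = 14; heap: [0-13 ALLOC][14-16 ALLOC][17-62 FREE]
Op 3: free(a) -> (freed a); heap: [0-13 FREE][14-16 ALLOC][17-62 FREE]
Op 4: c = malloc(15) -> c = 17; heap: [0-13 FREE][14-16 ALLOC][17-31 ALLOC][32-62 FREE]
Op 5: d = malloc(21) -> d = 32; heap: [0-13 FREE][14-16 ALLOC][17-31 ALLOC][32-52 ALLOC][53-62 FREE]
Op 6: free(c) -> (freed c); heap: [0-13 FREE][14-16 ALLOC][17-31 FREE][32-52 ALLOC][53-62 FREE]
Op 7: b = realloc(b, 7) -> b = 14; heap: [0-13 FREE][14-20 ALLOC][21-31 FREE][32-52 ALLOC][53-62 FREE]
malloc(8): first-fit scan over [0-13 FREE][14-20 ALLOC][21-31 FREE][32-52 ALLOC][53-62 FREE] -> 0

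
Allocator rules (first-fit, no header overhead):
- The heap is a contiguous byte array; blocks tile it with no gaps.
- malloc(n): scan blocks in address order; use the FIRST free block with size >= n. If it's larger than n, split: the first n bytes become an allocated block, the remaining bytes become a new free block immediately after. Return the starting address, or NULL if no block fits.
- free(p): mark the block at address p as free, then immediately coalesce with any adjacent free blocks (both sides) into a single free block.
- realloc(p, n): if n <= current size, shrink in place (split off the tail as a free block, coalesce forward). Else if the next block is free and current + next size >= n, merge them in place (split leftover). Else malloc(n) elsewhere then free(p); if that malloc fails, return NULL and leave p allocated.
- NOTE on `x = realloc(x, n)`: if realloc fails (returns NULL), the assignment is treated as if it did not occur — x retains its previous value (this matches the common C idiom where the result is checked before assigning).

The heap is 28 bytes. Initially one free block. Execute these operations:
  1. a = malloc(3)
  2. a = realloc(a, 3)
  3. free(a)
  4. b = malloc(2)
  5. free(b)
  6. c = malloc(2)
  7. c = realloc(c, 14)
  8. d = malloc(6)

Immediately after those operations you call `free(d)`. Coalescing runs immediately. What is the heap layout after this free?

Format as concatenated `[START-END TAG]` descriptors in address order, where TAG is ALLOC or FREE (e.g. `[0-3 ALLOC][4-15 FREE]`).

Answer: [0-13 ALLOC][14-27 FREE]

Derivation:
Op 1: a = malloc(3) -> a = 0; heap: [0-2 ALLOC][3-27 FREE]
Op 2: a = realloc(a, 3) -> a = 0; heap: [0-2 ALLOC][3-27 FREE]
Op 3: free(a) -> (freed a); heap: [0-27 FREE]
Op 4: b = malloc(2) -> b = 0; heap: [0-1 ALLOC][2-27 FREE]
Op 5: free(b) -> (freed b); heap: [0-27 FREE]
Op 6: c = malloc(2) -> c = 0; heap: [0-1 ALLOC][2-27 FREE]
Op 7: c = realloc(c, 14) -> c = 0; heap: [0-13 ALLOC][14-27 FREE]
Op 8: d = malloc(6) -> d = 14; heap: [0-13 ALLOC][14-19 ALLOC][20-27 FREE]
free(d): d = 14 -> block [14-19 ALLOC]; mark free, coalesce with adjacent free neighbors -> [0-13 ALLOC][14-27 FREE]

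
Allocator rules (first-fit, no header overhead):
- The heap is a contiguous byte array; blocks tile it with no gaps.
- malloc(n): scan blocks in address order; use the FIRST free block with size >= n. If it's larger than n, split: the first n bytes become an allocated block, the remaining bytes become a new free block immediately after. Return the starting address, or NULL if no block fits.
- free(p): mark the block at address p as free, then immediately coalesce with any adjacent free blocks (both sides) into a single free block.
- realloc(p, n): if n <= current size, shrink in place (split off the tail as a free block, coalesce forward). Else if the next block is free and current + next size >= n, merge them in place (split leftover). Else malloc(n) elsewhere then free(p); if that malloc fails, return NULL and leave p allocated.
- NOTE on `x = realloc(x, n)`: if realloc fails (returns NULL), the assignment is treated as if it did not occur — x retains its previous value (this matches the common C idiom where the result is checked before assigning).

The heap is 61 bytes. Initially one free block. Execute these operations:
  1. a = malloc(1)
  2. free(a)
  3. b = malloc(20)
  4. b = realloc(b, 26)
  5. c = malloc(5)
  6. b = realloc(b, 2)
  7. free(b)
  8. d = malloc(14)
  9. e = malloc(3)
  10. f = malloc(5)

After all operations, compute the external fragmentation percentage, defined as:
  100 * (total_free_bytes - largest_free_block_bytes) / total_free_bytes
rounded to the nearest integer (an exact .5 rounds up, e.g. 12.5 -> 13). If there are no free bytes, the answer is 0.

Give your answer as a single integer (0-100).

Op 1: a = malloc(1) -> a = 0; heap: [0-0 ALLOC][1-60 FREE]
Op 2: free(a) -> (freed a); heap: [0-60 FREE]
Op 3: b = malloc(20) -> b = 0; heap: [0-19 ALLOC][20-60 FREE]
Op 4: b = realloc(b, 26) -> b = 0; heap: [0-25 ALLOC][26-60 FREE]
Op 5: c = malloc(5) -> c = 26; heap: [0-25 ALLOC][26-30 ALLOC][31-60 FREE]
Op 6: b = realloc(b, 2) -> b = 0; heap: [0-1 ALLOC][2-25 FREE][26-30 ALLOC][31-60 FREE]
Op 7: free(b) -> (freed b); heap: [0-25 FREE][26-30 ALLOC][31-60 FREE]
Op 8: d = malloc(14) -> d = 0; heap: [0-13 ALLOC][14-25 FREE][26-30 ALLOC][31-60 FREE]
Op 9: e = malloc(3) -> e = 14; heap: [0-13 ALLOC][14-16 ALLOC][17-25 FREE][26-30 ALLOC][31-60 FREE]
Op 10: f = malloc(5) -> f = 17; heap: [0-13 ALLOC][14-16 ALLOC][17-21 ALLOC][22-25 FREE][26-30 ALLOC][31-60 FREE]
Free blocks: [4 30] total_free=34 largest=30 -> 100*(34-30)/34 = 400/34 ≈ 11.765 -> rounds to 12

Answer: 12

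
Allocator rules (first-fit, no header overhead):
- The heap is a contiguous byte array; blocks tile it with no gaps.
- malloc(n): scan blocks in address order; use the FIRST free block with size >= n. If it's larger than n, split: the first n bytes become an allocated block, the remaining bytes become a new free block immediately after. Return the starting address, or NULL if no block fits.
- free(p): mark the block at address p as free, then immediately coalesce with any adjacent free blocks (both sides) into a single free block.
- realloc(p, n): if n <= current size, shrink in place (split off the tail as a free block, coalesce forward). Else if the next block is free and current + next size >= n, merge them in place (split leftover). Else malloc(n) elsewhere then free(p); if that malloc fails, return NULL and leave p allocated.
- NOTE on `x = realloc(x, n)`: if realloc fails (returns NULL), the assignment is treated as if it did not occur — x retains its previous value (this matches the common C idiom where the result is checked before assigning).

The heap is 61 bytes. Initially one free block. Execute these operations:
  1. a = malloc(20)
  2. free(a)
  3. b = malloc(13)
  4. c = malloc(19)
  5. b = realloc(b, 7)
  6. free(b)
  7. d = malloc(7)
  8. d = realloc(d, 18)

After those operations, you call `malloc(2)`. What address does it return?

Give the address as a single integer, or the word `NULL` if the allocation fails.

Answer: 0

Derivation:
Op 1: a = malloc(20) -> a = 0; heap: [0-19 ALLOC][20-60 FREE]
Op 2: free(a) -> (freed a); heap: [0-60 FREE]
Op 3: b = malloc(13) -> b = 0; heap: [0-12 ALLOC][13-60 FREE]
Op 4: c = malloc(19) -> c = 13; heap: [0-12 ALLOC][13-31 ALLOC][32-60 FREE]
Op 5: b = realloc(b, 7) -> b = 0; heap: [0-6 ALLOC][7-12 FREE][13-31 ALLOC][32-60 FREE]
Op 6: free(b) -> (freed b); heap: [0-12 FREE][13-31 ALLOC][32-60 FREE]
Op 7: d = malloc(7) -> d = 0; heap: [0-6 ALLOC][7-12 FREE][13-31 ALLOC][32-60 FREE]
Op 8: d = realloc(d, 18) -> d = 32; heap: [0-12 FREE][13-31 ALLOC][32-49 ALLOC][50-60 FREE]
malloc(2): first-fit scan over [0-12 FREE][13-31 ALLOC][32-49 ALLOC][50-60 FREE] -> 0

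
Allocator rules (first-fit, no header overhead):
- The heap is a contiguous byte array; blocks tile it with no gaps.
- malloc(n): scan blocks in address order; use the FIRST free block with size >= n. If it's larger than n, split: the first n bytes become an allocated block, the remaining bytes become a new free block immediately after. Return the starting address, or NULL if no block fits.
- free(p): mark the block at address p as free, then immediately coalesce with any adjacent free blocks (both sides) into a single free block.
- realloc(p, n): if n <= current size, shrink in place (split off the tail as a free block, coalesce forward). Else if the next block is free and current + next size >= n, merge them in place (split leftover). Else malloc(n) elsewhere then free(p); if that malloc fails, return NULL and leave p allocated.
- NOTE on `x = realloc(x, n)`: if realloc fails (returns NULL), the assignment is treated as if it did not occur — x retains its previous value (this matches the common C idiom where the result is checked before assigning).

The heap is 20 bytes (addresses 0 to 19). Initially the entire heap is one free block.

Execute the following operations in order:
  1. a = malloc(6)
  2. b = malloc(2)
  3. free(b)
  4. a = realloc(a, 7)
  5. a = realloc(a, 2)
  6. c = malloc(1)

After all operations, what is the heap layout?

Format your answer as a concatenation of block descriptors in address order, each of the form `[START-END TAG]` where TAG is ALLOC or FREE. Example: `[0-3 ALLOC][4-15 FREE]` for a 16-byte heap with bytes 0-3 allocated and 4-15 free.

Answer: [0-1 ALLOC][2-2 ALLOC][3-19 FREE]

Derivation:
Op 1: a = malloc(6) -> a = 0; heap: [0-5 ALLOC][6-19 FREE]
Op 2: b = malloc(2) -> b = 6; heap: [0-5 ALLOC][6-7 ALLOC][8-19 FREE]
Op 3: free(b) -> (freed b); heap: [0-5 ALLOC][6-19 FREE]
Op 4: a = realloc(a, 7) -> a = 0; heap: [0-6 ALLOC][7-19 FREE]
Op 5: a = realloc(a, 2) -> a = 0; heap: [0-1 ALLOC][2-19 FREE]
Op 6: c = malloc(1) -> c = 2; heap: [0-1 ALLOC][2-2 ALLOC][3-19 FREE]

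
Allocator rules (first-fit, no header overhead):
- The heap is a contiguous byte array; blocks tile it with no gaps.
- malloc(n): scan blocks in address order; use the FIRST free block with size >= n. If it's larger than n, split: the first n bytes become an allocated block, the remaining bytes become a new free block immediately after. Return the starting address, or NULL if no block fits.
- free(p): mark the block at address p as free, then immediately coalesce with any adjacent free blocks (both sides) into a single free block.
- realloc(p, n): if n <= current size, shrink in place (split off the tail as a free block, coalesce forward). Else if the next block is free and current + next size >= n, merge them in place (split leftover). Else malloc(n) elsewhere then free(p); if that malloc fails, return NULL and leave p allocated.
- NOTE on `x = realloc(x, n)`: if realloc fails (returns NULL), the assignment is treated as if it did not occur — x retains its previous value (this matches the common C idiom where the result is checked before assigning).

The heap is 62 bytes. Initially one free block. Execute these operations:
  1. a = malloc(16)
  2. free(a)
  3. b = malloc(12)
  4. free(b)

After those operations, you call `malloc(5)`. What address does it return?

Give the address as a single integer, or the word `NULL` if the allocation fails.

Op 1: a = malloc(16) -> a = 0; heap: [0-15 ALLOC][16-61 FREE]
Op 2: free(a) -> (freed a); heap: [0-61 FREE]
Op 3: b = malloc(12) -> b = 0; heap: [0-11 ALLOC][12-61 FREE]
Op 4: free(b) -> (freed b); heap: [0-61 FREE]
malloc(5): first-fit scan over [0-61 FREE] -> 0

Answer: 0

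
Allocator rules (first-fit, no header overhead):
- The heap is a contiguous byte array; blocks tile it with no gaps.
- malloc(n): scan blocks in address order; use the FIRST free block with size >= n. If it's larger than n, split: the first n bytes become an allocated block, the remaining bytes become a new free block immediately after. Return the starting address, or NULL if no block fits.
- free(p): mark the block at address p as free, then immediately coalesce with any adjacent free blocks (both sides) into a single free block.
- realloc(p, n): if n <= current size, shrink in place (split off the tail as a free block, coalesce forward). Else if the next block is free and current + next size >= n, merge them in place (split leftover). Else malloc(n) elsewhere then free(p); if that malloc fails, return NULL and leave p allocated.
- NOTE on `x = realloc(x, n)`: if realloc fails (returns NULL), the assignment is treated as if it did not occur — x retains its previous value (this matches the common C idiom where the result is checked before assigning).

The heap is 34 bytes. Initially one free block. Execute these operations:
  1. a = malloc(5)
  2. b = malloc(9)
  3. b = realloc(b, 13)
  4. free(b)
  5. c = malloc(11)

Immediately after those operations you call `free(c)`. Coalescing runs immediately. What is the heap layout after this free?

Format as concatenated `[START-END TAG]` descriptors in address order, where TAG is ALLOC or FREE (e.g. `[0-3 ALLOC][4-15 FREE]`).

Answer: [0-4 ALLOC][5-33 FREE]

Derivation:
Op 1: a = malloc(5) -> a = 0; heap: [0-4 ALLOC][5-33 FREE]
Op 2: b = malloc(9) -> b = 5; heap: [0-4 ALLOC][5-13 ALLOC][14-33 FREE]
Op 3: b = realloc(b, 13) -> b = 5; heap: [0-4 ALLOC][5-17 ALLOC][18-33 FREE]
Op 4: free(b) -> (freed b); heap: [0-4 ALLOC][5-33 FREE]
Op 5: c = malloc(11) -> c = 5; heap: [0-4 ALLOC][5-15 ALLOC][16-33 FREE]
free(c): c = 5 -> block [5-15 ALLOC]; mark free, coalesce with adjacent free neighbors -> [0-4 ALLOC][5-33 FREE]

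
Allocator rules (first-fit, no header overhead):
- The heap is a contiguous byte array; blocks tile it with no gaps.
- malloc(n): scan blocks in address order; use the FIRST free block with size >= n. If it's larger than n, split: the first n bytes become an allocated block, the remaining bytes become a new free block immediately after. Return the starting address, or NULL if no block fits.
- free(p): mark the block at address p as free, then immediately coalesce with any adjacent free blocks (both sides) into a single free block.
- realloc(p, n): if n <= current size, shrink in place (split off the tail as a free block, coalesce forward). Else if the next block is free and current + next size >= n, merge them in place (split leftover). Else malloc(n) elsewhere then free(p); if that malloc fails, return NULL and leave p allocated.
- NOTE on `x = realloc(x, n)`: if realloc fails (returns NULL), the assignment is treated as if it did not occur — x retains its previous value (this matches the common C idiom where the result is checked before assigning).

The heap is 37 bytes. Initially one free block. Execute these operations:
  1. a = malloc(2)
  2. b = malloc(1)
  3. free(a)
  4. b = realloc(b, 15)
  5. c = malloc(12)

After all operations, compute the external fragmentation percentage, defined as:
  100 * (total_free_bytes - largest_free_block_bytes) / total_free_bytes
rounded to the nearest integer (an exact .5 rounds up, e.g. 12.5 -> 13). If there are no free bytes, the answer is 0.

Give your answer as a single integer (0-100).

Answer: 20

Derivation:
Op 1: a = malloc(2) -> a = 0; heap: [0-1 ALLOC][2-36 FREE]
Op 2: b = malloc(1) -> b = 2; heap: [0-1 ALLOC][2-2 ALLOC][3-36 FREE]
Op 3: free(a) -> (freed a); heap: [0-1 FREE][2-2 ALLOC][3-36 FREE]
Op 4: b = realloc(b, 15) -> b = 2; heap: [0-1 FREE][2-16 ALLOC][17-36 FREE]
Op 5: c = malloc(12) -> c = 17; heap: [0-1 FREE][2-16 ALLOC][17-28 ALLOC][29-36 FREE]
Free blocks: [2 8] total_free=10 largest=8 -> 100*(10-8)/10 = 200/10 = 20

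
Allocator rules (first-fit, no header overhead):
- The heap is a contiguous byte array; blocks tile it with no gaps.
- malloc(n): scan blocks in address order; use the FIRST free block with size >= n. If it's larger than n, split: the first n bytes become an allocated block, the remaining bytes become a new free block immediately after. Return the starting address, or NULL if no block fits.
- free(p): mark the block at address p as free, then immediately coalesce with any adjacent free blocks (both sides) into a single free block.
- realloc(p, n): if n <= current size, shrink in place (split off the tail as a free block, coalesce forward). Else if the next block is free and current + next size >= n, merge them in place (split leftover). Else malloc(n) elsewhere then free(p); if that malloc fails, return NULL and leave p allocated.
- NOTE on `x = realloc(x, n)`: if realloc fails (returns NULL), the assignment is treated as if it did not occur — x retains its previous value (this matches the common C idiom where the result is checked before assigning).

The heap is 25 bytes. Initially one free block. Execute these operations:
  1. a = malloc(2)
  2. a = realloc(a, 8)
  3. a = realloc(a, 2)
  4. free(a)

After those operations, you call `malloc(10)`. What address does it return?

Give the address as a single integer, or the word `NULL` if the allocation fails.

Answer: 0

Derivation:
Op 1: a = malloc(2) -> a = 0; heap: [0-1 ALLOC][2-24 FREE]
Op 2: a = realloc(a, 8) -> a = 0; heap: [0-7 ALLOC][8-24 FREE]
Op 3: a = realloc(a, 2) -> a = 0; heap: [0-1 ALLOC][2-24 FREE]
Op 4: free(a) -> (freed a); heap: [0-24 FREE]
malloc(10): first-fit scan over [0-24 FREE] -> 0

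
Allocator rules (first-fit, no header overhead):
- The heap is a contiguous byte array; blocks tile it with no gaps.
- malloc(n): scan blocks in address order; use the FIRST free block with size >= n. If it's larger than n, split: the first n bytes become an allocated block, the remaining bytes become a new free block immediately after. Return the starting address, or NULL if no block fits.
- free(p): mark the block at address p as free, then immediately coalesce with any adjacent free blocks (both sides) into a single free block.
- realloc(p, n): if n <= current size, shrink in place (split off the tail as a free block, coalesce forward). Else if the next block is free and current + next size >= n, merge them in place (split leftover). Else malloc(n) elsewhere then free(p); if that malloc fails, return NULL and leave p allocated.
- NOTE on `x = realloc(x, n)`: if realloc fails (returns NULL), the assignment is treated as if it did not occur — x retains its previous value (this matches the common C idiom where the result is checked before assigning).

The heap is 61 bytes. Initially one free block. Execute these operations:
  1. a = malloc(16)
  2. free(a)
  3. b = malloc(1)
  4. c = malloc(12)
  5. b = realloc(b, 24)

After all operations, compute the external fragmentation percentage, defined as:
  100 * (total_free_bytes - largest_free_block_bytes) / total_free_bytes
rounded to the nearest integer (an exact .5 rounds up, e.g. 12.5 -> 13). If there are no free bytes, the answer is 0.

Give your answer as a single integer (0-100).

Answer: 4

Derivation:
Op 1: a = malloc(16) -> a = 0; heap: [0-15 ALLOC][16-60 FREE]
Op 2: free(a) -> (freed a); heap: [0-60 FREE]
Op 3: b = malloc(1) -> b = 0; heap: [0-0 ALLOC][1-60 FREE]
Op 4: c = malloc(12) -> c = 1; heap: [0-0 ALLOC][1-12 ALLOC][13-60 FREE]
Op 5: b = realloc(b, 24) -> b = 13; heap: [0-0 FREE][1-12 ALLOC][13-36 ALLOC][37-60 FREE]
Free blocks: [1 24] total_free=25 largest=24 -> 100*(25-24)/25 = 100/25 = 4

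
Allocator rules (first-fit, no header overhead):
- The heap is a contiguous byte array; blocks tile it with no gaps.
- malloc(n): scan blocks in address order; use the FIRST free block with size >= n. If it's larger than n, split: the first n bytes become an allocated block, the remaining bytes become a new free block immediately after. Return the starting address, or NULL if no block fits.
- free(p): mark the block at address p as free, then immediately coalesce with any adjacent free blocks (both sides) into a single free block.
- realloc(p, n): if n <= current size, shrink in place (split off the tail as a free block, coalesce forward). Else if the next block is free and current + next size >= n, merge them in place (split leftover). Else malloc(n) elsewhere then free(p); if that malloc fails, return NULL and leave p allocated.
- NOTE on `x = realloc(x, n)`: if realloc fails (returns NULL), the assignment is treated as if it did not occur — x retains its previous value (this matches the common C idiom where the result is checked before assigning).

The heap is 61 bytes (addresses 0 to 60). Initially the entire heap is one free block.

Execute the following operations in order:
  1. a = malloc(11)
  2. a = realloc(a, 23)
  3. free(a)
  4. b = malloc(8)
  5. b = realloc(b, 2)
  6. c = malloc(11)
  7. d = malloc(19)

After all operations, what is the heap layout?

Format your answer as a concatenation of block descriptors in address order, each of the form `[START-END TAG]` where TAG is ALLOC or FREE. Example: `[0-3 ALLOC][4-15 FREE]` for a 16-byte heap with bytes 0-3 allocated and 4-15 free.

Answer: [0-1 ALLOC][2-12 ALLOC][13-31 ALLOC][32-60 FREE]

Derivation:
Op 1: a = malloc(11) -> a = 0; heap: [0-10 ALLOC][11-60 FREE]
Op 2: a = realloc(a, 23) -> a = 0; heap: [0-22 ALLOC][23-60 FREE]
Op 3: free(a) -> (freed a); heap: [0-60 FREE]
Op 4: b = malloc(8) -> b = 0; heap: [0-7 ALLOC][8-60 FREE]
Op 5: b = realloc(b, 2) -> b = 0; heap: [0-1 ALLOC][2-60 FREE]
Op 6: c = malloc(11) -> c = 2; heap: [0-1 ALLOC][2-12 ALLOC][13-60 FREE]
Op 7: d = malloc(19) -> d = 13; heap: [0-1 ALLOC][2-12 ALLOC][13-31 ALLOC][32-60 FREE]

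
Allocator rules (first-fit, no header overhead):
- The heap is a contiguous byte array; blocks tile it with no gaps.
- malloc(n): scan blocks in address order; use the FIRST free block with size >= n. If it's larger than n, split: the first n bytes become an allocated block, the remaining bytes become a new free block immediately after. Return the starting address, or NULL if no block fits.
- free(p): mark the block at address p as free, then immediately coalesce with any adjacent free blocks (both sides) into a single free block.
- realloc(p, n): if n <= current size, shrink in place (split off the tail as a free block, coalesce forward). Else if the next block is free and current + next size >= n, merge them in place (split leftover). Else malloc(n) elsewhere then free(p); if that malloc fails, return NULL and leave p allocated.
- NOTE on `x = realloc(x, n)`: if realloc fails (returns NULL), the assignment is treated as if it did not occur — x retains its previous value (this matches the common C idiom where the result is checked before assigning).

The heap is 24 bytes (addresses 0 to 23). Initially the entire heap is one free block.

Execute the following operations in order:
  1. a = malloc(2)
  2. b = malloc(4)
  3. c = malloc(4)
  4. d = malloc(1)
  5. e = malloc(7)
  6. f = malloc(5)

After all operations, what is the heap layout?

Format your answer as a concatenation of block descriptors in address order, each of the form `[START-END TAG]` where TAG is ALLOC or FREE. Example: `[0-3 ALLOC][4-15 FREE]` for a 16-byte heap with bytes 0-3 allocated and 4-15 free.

Op 1: a = malloc(2) -> a = 0; heap: [0-1 ALLOC][2-23 FREE]
Op 2: b = malloc(4) -> b = 2; heap: [0-1 ALLOC][2-5 ALLOC][6-23 FREE]
Op 3: c = malloc(4) -> c = 6; heap: [0-1 ALLOC][2-5 ALLOC][6-9 ALLOC][10-23 FREE]
Op 4: d = malloc(1) -> d = 10; heap: [0-1 ALLOC][2-5 ALLOC][6-9 ALLOC][10-10 ALLOC][11-23 FREE]
Op 5: e = malloc(7) -> e = 11; heap: [0-1 ALLOC][2-5 ALLOC][6-9 ALLOC][10-10 ALLOC][11-17 ALLOC][18-23 FREE]
Op 6: f = malloc(5) -> f = 18; heap: [0-1 ALLOC][2-5 ALLOC][6-9 ALLOC][10-10 ALLOC][11-17 ALLOC][18-22 ALLOC][23-23 FREE]

Answer: [0-1 ALLOC][2-5 ALLOC][6-9 ALLOC][10-10 ALLOC][11-17 ALLOC][18-22 ALLOC][23-23 FREE]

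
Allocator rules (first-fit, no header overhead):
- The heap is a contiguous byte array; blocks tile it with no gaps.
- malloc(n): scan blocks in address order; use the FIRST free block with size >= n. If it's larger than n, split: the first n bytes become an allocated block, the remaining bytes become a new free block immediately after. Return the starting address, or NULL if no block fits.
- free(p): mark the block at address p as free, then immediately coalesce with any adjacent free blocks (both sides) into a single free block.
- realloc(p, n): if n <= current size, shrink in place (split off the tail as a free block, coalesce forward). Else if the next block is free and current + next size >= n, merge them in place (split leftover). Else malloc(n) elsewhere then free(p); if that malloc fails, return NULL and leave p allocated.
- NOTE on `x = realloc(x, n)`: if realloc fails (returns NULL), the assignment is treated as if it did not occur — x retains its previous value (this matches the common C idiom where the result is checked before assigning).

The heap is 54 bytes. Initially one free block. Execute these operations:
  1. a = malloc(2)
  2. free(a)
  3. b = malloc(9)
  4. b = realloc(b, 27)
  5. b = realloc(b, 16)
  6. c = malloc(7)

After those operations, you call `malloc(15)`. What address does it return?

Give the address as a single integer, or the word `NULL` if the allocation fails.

Op 1: a = malloc(2) -> a = 0; heap: [0-1 ALLOC][2-53 FREE]
Op 2: free(a) -> (freed a); heap: [0-53 FREE]
Op 3: b = malloc(9) -> b = 0; heap: [0-8 ALLOC][9-53 FREE]
Op 4: b = realloc(b, 27) -> b = 0; heap: [0-26 ALLOC][27-53 FREE]
Op 5: b = realloc(b, 16) -> b = 0; heap: [0-15 ALLOC][16-53 FREE]
Op 6: c = malloc(7) -> c = 16; heap: [0-15 ALLOC][16-22 ALLOC][23-53 FREE]
malloc(15): first-fit scan over [0-15 ALLOC][16-22 ALLOC][23-53 FREE] -> 23

Answer: 23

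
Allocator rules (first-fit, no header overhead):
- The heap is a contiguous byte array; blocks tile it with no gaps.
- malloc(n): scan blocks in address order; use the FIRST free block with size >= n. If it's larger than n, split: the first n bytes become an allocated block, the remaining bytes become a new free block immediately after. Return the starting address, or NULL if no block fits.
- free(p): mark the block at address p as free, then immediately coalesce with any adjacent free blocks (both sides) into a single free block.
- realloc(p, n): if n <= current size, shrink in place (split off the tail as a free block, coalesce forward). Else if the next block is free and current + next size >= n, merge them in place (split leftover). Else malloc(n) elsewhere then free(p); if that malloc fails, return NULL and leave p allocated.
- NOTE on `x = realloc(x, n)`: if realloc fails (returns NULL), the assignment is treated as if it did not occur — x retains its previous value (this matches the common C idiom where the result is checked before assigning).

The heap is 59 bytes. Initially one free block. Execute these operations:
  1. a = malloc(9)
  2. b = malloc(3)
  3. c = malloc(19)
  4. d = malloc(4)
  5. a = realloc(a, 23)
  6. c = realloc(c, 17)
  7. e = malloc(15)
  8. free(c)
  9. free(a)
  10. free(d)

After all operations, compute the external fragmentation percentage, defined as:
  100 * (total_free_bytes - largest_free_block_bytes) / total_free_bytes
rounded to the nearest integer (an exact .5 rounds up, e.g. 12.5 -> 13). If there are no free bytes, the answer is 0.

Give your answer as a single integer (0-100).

Answer: 16

Derivation:
Op 1: a = malloc(9) -> a = 0; heap: [0-8 ALLOC][9-58 FREE]
Op 2: b = malloc(3) -> b = 9; heap: [0-8 ALLOC][9-11 ALLOC][12-58 FREE]
Op 3: c = malloc(19) -> c = 12; heap: [0-8 ALLOC][9-11 ALLOC][12-30 ALLOC][31-58 FREE]
Op 4: d = malloc(4) -> d = 31; heap: [0-8 ALLOC][9-11 ALLOC][12-30 ALLOC][31-34 ALLOC][35-58 FREE]
Op 5: a = realloc(a, 23) -> a = 35; heap: [0-8 FREE][9-11 ALLOC][12-30 ALLOC][31-34 ALLOC][35-57 ALLOC][58-58 FREE]
Op 6: c = realloc(c, 17) -> c = 12; heap: [0-8 FREE][9-11 ALLOC][12-28 ALLOC][29-30 FREE][31-34 ALLOC][35-57 ALLOC][58-58 FREE]
Op 7: e = malloc(15) -> e = NULL; heap: [0-8 FREE][9-11 ALLOC][12-28 ALLOC][29-30 FREE][31-34 ALLOC][35-57 ALLOC][58-58 FREE]
Op 8: free(c) -> (freed c); heap: [0-8 FREE][9-11 ALLOC][12-30 FREE][31-34 ALLOC][35-57 ALLOC][58-58 FREE]
Op 9: free(a) -> (freed a); heap: [0-8 FREE][9-11 ALLOC][12-30 FREE][31-34 ALLOC][35-58 FREE]
Op 10: free(d) -> (freed d); heap: [0-8 FREE][9-11 ALLOC][12-58 FREE]
Free blocks: [9 47] total_free=56 largest=47 -> 100*(56-47)/56 = 900/56 ≈ 16.071 -> rounds to 16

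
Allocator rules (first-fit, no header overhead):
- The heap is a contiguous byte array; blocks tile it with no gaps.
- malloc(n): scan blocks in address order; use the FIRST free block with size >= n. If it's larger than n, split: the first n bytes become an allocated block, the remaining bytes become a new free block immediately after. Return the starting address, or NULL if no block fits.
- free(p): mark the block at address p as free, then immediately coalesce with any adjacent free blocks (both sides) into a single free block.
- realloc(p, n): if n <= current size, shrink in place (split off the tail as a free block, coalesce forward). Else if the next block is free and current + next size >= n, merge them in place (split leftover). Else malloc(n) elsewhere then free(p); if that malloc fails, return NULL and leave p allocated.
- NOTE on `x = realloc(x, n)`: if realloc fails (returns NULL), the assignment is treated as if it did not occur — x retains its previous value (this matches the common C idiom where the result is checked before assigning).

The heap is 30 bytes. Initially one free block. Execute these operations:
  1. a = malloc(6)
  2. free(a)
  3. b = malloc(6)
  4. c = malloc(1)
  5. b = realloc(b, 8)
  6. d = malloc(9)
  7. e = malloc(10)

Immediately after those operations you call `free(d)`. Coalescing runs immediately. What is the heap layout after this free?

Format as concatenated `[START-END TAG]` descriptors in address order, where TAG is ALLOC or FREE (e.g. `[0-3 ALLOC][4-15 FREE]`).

Answer: [0-5 FREE][6-6 ALLOC][7-14 ALLOC][15-29 FREE]

Derivation:
Op 1: a = malloc(6) -> a = 0; heap: [0-5 ALLOC][6-29 FREE]
Op 2: free(a) -> (freed a); heap: [0-29 FREE]
Op 3: b = malloc(6) -> b = 0; heap: [0-5 ALLOC][6-29 FREE]
Op 4: c = malloc(1) -> c = 6; heap: [0-5 ALLOC][6-6 ALLOC][7-29 FREE]
Op 5: b = realloc(b, 8) -> b = 7; heap: [0-5 FREE][6-6 ALLOC][7-14 ALLOC][15-29 FREE]
Op 6: d = malloc(9) -> d = 15; heap: [0-5 FREE][6-6 ALLOC][7-14 ALLOC][15-23 ALLOC][24-29 FREE]
Op 7: e = malloc(10) -> e = NULL; heap: [0-5 FREE][6-6 ALLOC][7-14 ALLOC][15-23 ALLOC][24-29 FREE]
free(d): d = 15 -> block [15-23 ALLOC]; mark free, coalesce with adjacent free neighbors -> [0-5 FREE][6-6 ALLOC][7-14 ALLOC][15-29 FREE]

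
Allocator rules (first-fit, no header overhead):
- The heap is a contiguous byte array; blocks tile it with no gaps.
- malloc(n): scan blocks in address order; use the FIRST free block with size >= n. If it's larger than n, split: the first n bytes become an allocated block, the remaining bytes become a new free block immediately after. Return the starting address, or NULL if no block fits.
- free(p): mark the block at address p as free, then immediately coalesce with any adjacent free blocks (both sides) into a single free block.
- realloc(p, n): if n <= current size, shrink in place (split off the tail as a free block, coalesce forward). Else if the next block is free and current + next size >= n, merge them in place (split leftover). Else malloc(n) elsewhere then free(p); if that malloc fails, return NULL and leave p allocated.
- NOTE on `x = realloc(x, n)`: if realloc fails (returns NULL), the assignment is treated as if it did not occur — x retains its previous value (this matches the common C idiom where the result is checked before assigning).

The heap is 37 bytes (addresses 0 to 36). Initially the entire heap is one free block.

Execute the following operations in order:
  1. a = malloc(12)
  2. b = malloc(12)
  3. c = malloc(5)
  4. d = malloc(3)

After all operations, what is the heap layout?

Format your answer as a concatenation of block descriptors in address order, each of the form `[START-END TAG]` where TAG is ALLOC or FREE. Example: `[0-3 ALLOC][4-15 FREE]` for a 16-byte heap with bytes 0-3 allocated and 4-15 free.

Answer: [0-11 ALLOC][12-23 ALLOC][24-28 ALLOC][29-31 ALLOC][32-36 FREE]

Derivation:
Op 1: a = malloc(12) -> a = 0; heap: [0-11 ALLOC][12-36 FREE]
Op 2: b = malloc(12) -> b = 12; heap: [0-11 ALLOC][12-23 ALLOC][24-36 FREE]
Op 3: c = malloc(5) -> c = 24; heap: [0-11 ALLOC][12-23 ALLOC][24-28 ALLOC][29-36 FREE]
Op 4: d = malloc(3) -> d = 29; heap: [0-11 ALLOC][12-23 ALLOC][24-28 ALLOC][29-31 ALLOC][32-36 FREE]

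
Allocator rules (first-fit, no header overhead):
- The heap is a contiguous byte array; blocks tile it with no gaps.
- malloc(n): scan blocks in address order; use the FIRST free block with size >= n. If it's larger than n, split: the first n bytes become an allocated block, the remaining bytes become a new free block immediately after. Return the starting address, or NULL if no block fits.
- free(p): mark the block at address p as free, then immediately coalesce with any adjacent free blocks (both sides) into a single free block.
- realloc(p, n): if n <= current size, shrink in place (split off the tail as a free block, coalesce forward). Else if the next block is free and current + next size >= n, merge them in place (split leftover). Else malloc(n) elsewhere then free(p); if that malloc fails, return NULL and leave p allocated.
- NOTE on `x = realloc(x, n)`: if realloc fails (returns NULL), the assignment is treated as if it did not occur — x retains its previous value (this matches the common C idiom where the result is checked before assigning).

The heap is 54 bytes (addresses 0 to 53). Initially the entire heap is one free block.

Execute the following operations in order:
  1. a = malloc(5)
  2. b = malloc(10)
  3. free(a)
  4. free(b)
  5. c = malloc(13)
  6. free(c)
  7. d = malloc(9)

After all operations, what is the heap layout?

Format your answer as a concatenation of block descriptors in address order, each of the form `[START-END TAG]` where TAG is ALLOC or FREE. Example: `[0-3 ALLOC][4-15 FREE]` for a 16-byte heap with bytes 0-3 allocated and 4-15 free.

Answer: [0-8 ALLOC][9-53 FREE]

Derivation:
Op 1: a = malloc(5) -> a = 0; heap: [0-4 ALLOC][5-53 FREE]
Op 2: b = malloc(10) -> b = 5; heap: [0-4 ALLOC][5-14 ALLOC][15-53 FREE]
Op 3: free(a) -> (freed a); heap: [0-4 FREE][5-14 ALLOC][15-53 FREE]
Op 4: free(b) -> (freed b); heap: [0-53 FREE]
Op 5: c = malloc(13) -> c = 0; heap: [0-12 ALLOC][13-53 FREE]
Op 6: free(c) -> (freed c); heap: [0-53 FREE]
Op 7: d = malloc(9) -> d = 0; heap: [0-8 ALLOC][9-53 FREE]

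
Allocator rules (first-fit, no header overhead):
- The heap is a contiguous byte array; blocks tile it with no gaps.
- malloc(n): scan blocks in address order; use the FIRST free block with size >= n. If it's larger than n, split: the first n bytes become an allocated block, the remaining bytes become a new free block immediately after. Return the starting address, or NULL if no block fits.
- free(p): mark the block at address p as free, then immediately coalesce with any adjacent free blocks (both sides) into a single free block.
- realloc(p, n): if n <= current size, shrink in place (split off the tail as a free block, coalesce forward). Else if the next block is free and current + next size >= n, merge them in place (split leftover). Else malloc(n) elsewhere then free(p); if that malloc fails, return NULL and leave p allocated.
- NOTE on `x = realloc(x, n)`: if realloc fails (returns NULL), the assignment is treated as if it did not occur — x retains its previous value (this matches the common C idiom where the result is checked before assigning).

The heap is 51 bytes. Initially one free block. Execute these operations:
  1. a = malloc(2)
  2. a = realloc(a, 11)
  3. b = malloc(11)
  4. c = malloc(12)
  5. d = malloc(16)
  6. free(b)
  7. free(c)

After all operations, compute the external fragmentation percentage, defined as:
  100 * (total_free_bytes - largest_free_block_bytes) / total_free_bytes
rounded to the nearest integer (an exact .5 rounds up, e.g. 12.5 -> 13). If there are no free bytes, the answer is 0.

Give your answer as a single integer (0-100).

Answer: 4

Derivation:
Op 1: a = malloc(2) -> a = 0; heap: [0-1 ALLOC][2-50 FREE]
Op 2: a = realloc(a, 11) -> a = 0; heap: [0-10 ALLOC][11-50 FREE]
Op 3: b = malloc(11) -> b = 11; heap: [0-10 ALLOC][11-21 ALLOC][22-50 FREE]
Op 4: c = malloc(12) -> c = 22; heap: [0-10 ALLOC][11-21 ALLOC][22-33 ALLOC][34-50 FREE]
Op 5: d = malloc(16) -> d = 34; heap: [0-10 ALLOC][11-21 ALLOC][22-33 ALLOC][34-49 ALLOC][50-50 FREE]
Op 6: free(b) -> (freed b); heap: [0-10 ALLOC][11-21 FREE][22-33 ALLOC][34-49 ALLOC][50-50 FREE]
Op 7: free(c) -> (freed c); heap: [0-10 ALLOC][11-33 FREE][34-49 ALLOC][50-50 FREE]
Free blocks: [23 1] total_free=24 largest=23 -> 100*(24-23)/24 = 100/24 ≈ 4.167 -> rounds to 4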